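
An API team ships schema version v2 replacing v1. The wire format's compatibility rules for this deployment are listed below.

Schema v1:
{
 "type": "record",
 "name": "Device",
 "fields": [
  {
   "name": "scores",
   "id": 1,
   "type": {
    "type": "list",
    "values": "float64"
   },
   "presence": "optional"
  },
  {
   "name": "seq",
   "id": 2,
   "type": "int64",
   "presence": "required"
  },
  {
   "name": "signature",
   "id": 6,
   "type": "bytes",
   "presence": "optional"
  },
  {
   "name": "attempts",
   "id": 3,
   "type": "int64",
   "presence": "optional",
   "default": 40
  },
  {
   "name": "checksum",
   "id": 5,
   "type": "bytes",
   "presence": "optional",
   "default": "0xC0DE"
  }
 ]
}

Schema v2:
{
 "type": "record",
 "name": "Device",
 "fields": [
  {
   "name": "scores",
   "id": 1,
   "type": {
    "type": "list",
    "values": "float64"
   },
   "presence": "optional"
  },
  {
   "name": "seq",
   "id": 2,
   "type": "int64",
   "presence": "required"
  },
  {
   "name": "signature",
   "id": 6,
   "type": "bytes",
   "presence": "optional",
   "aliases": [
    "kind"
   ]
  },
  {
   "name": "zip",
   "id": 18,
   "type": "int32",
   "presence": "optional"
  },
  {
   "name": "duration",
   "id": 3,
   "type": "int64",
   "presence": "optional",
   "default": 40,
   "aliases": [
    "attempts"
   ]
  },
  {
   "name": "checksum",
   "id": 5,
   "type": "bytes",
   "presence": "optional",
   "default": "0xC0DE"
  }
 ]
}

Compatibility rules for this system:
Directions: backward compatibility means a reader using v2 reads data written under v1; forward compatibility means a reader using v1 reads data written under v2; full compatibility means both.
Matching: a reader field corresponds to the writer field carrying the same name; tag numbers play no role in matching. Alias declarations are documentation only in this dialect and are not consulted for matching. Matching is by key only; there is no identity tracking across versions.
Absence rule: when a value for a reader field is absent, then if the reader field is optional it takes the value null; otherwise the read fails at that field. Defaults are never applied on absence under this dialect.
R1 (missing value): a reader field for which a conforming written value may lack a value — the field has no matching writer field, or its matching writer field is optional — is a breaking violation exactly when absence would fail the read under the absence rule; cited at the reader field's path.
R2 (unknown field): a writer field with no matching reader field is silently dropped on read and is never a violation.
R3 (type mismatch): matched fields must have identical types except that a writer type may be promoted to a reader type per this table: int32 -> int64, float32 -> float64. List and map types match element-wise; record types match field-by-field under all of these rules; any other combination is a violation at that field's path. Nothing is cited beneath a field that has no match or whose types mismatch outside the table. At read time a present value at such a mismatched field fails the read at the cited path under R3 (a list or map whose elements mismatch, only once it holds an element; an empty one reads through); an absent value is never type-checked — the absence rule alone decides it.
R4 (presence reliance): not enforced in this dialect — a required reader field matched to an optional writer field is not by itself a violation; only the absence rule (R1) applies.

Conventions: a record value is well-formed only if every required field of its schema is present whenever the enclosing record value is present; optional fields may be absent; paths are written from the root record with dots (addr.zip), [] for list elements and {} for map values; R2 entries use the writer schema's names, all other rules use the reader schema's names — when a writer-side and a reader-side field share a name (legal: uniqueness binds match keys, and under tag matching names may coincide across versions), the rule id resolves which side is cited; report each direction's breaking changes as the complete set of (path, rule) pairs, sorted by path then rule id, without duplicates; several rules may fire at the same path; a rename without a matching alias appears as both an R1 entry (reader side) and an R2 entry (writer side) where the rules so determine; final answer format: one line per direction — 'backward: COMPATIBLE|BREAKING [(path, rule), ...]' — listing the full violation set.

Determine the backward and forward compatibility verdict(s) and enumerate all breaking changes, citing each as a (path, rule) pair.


arrows below run writer -> reader for Device
backward for Device (reader v2, writer v1):
  scores <- scores (list<float64> -> list<float64>, writer optional)
  seq <- seq (int64 -> int64, writer required)
  signature <- signature (bytes -> bytes, writer optional)
  zip: no writer-side match
  duration: no writer-side match
  checksum <- checksum (bytes -> bytes, writer optional)
  leftover writer field: attempts
  => backward verdict for Device: COMPATIBLE, no violations
forward for Device (reader v1, writer v2):
  scores <- scores (list<float64> -> list<float64>, writer optional)
  seq <- seq (int64 -> int64, writer required)
  signature <- signature (bytes -> bytes, writer optional)
  attempts: no writer-side match
  checksum <- checksum (bytes -> bytes, writer optional)
  leftover writer field: zip
  leftover writer field: duration
  => forward verdict for Device: COMPATIBLE, no violations

backward: COMPATIBLE []; forward: COMPATIBLE []


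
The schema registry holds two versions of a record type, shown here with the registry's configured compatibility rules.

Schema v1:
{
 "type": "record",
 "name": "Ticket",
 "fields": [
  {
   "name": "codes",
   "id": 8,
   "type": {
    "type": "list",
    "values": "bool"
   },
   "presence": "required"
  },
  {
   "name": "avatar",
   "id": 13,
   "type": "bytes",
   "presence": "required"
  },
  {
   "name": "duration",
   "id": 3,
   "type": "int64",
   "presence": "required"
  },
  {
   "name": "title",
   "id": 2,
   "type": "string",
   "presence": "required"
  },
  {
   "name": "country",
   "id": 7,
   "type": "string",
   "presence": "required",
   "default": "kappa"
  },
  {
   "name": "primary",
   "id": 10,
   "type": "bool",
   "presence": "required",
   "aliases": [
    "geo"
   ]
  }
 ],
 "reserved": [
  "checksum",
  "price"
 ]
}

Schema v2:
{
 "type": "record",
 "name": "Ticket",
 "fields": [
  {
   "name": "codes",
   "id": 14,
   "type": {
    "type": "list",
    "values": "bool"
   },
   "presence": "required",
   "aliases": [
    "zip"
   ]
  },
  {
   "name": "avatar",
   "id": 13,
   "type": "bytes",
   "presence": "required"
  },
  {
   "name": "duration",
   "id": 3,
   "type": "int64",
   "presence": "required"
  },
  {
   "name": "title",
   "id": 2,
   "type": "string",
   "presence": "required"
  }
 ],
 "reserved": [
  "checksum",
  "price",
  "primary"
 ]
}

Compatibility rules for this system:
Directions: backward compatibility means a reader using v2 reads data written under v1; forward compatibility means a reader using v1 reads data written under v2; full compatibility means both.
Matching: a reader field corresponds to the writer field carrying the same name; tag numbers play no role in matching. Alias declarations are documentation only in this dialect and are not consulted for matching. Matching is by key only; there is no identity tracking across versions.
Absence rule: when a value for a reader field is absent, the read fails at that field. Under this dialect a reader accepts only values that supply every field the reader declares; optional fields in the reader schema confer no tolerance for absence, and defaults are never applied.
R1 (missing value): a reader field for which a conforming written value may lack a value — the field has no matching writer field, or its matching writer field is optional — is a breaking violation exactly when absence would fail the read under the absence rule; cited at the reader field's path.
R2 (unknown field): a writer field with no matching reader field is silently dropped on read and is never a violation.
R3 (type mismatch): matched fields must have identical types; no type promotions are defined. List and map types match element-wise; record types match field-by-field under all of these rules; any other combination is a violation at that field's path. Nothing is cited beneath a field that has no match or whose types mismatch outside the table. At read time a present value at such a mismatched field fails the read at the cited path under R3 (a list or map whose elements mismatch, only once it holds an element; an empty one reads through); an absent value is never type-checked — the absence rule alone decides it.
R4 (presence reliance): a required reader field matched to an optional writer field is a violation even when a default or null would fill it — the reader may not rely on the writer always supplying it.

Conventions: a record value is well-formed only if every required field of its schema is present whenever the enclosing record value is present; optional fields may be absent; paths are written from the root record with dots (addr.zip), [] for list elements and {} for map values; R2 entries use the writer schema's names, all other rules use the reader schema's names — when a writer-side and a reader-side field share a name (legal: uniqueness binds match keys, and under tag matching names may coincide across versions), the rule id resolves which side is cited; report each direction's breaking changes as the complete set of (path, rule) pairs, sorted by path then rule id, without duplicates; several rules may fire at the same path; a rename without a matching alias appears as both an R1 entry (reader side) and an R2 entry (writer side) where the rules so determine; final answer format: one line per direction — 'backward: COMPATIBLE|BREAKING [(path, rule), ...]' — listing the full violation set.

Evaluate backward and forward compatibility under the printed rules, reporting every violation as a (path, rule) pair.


backward: COMPATIBLE []; forward: BREAKING [(country, R1), (primary, R1)]

arrows below run writer -> reader for Ticket
checking backward for Ticket: reader v2 against writer v1:
  codes <- codes (list<bool> -> list<bool>, writer required)
  avatar <- avatar (bytes -> bytes, writer required)
  duration <- duration (int64 -> int64, writer required)
  title <- title (string -> string, writer required)
  leftover writer field: country
  leftover writer field: primary
  => no violations; backward on Ticket: COMPATIBLE
checking forward for Ticket: reader v1 against writer v2:
  codes <- codes (list<bool> -> list<bool>, writer required)
  avatar <- avatar (bytes -> bytes, writer required)
  duration <- duration (int64 -> int64, writer required)
  title <- title (string -> string, writer required)
  country: no writer-side match
  primary: no writer-side match
  violation R1 at country
  violation R1 at primary
  => forward verdict for Ticket: BREAKING, 2 violation(s)


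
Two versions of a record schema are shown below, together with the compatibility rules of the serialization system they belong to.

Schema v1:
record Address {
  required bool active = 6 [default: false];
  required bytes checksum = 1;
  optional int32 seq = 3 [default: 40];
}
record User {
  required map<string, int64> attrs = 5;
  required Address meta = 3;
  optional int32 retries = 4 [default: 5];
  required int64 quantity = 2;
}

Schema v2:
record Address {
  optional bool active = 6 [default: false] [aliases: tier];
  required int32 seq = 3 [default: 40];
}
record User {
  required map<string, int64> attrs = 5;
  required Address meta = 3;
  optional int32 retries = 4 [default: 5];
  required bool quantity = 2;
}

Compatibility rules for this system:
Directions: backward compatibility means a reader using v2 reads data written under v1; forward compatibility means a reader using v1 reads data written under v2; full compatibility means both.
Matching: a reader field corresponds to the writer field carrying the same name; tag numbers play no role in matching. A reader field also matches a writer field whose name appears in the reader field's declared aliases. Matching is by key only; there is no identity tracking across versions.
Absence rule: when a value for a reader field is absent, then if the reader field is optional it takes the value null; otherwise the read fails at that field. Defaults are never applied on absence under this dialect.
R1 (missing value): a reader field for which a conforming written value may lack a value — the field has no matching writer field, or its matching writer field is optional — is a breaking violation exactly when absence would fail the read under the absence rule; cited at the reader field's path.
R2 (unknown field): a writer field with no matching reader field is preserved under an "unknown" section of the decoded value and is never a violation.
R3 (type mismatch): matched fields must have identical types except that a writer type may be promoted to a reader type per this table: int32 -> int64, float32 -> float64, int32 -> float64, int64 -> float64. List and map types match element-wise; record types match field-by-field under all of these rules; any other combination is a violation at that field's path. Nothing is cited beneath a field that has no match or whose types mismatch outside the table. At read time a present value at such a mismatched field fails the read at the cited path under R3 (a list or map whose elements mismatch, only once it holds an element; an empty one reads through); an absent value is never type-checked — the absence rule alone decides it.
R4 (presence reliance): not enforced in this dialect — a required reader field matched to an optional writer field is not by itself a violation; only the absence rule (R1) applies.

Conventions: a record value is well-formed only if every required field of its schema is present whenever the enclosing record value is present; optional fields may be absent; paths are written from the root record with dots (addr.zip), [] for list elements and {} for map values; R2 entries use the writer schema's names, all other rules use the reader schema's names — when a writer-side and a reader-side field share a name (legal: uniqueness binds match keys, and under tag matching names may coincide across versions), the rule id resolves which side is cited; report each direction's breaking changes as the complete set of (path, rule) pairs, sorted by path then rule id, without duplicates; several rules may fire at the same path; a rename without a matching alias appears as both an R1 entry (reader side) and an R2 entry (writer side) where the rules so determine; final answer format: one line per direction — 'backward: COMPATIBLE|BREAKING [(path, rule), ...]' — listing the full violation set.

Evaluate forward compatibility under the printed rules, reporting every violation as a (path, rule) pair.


arrows below run writer -> reader for User
forward on User — v1 reading data written by v2:
  attrs: map<string, int64> -> map<string, int64>, writer required; from attrs
  meta: Address -> Address, writer required; from meta
  retries: int32 -> int32, writer optional; from retries
  quantity: bool -> int64, writer required; from quantity
  meta.active: bool -> bool, writer optional; from meta.active
  meta.checksum has no writer counterpart
  meta.seq: int32 -> int32, writer required; from meta.seq
  violation R1 at meta.active
  violation R1 at meta.checksum
  violation R3 at quantity
  => forward verdict for User: BREAKING, 3 violation(s)
the other User changes do not affect what is asked:
  field seq in record Address: optional changed to required -> affects backward compatibility only, which is not asked

forward: BREAKING [(meta.active, R1), (meta.checksum, R1), (quantity, R3)]


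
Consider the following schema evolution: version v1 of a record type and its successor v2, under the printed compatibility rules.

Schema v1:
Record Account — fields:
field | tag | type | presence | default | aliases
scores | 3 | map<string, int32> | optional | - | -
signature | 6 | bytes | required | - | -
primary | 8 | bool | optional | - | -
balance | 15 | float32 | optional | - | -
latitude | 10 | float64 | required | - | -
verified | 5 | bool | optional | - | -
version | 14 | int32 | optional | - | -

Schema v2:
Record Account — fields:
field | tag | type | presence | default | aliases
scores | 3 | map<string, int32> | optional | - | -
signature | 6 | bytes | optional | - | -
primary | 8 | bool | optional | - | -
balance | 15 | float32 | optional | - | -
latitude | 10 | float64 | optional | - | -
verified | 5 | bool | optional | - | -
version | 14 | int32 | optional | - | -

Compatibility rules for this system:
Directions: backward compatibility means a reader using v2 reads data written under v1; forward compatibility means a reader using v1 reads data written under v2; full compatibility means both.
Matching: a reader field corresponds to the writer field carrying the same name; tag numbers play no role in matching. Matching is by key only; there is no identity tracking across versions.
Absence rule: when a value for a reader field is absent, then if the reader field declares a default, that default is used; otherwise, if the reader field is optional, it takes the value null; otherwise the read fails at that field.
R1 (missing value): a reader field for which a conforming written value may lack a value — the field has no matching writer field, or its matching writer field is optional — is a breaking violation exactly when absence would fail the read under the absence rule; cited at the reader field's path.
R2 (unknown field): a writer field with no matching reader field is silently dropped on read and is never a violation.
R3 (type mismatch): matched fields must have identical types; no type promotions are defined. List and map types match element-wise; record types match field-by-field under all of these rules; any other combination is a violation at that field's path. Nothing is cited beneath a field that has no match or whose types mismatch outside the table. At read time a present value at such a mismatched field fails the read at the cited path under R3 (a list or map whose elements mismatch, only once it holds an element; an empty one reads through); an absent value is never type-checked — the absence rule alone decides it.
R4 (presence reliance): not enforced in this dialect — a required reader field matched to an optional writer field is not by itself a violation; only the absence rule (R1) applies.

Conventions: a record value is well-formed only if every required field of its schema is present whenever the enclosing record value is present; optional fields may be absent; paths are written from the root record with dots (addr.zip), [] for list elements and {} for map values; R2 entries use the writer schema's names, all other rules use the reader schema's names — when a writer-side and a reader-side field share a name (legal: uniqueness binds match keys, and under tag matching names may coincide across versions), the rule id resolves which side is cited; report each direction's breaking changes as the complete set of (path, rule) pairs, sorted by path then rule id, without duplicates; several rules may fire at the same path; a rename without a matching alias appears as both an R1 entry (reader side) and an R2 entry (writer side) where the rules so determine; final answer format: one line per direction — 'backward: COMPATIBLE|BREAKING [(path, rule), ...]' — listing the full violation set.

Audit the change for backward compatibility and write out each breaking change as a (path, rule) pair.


backward: COMPATIBLE []

each type pair in Account: writer, then reader
backward pass over Account, reader schema v2, writer schema v1:
  writer optional, map<string, int32> -> map<string, int32>: reader scores maps from writer scores
  writer required, bytes -> bytes: reader signature maps from writer signature
  writer optional, bool -> bool: reader primary maps from writer primary
  writer optional, float32 -> float32: reader balance maps from writer balance
  writer required, float64 -> float64: reader latitude maps from writer latitude
  writer optional, bool -> bool: reader verified maps from writer verified
  writer optional, int32 -> int32: reader version maps from writer version
  => backward: COMPATIBLE
the rest of the Account diff is inert for this question:
  field latitude in record Account: required changed to optional -> matters only for Account's forward compatibility — outside the asked direction
  field signature in record Account: required changed to optional -> matters only for Account's forward compatibility — outside the asked direction


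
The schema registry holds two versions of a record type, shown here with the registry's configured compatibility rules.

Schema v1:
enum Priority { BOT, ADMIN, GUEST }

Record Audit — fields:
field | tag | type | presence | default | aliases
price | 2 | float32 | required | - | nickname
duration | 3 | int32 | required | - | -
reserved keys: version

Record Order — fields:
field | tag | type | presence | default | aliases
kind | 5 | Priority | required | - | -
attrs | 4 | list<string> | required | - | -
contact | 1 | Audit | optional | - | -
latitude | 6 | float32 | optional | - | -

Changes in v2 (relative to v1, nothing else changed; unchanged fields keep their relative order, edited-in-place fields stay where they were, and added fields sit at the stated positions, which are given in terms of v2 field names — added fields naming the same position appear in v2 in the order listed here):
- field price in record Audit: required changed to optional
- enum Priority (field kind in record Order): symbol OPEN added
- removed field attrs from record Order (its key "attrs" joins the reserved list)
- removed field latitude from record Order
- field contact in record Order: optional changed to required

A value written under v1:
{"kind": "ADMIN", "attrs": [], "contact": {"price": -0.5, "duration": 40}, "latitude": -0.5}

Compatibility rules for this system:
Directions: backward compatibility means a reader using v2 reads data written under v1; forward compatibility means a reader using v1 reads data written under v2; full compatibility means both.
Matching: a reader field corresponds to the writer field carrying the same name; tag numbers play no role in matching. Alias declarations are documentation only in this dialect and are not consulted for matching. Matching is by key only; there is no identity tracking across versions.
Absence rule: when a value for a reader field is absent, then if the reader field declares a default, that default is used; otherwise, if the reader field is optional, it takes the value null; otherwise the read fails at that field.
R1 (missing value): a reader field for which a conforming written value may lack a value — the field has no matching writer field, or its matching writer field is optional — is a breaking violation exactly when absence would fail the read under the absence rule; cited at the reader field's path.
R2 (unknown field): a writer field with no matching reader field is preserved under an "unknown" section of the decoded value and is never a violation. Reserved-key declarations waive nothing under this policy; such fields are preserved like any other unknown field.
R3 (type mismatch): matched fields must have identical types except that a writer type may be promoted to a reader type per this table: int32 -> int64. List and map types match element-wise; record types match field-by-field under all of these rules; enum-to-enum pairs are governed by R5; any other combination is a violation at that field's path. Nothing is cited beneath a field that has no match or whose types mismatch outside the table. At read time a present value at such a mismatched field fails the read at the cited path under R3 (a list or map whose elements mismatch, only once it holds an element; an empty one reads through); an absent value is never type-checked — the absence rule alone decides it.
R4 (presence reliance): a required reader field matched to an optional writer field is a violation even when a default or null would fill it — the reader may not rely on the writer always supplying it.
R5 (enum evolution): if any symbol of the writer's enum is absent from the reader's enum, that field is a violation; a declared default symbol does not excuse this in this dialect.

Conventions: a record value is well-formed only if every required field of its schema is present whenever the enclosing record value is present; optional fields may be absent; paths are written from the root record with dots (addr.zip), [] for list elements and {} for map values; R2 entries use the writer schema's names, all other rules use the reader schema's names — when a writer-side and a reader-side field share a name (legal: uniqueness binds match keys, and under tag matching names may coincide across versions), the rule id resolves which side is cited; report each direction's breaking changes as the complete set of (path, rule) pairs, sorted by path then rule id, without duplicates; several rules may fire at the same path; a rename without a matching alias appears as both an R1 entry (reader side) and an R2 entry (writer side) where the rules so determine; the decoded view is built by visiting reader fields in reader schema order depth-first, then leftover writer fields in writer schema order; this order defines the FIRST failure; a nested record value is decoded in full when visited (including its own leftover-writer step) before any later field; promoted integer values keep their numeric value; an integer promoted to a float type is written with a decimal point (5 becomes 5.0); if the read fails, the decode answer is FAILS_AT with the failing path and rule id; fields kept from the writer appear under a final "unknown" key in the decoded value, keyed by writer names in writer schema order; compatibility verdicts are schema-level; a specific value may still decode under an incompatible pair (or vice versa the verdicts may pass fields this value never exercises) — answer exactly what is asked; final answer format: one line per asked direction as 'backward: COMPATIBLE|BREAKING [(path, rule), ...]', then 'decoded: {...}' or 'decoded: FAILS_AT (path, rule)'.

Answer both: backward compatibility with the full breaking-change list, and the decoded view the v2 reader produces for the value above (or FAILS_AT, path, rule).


backward: BREAKING [(contact, R1), (contact, R4)]; decoded: {"kind": "ADMIN", "contact": {"price": -0.5, "duration": 40}, "unknown": {"attrs": [], "latitude": -0.5}}

each type pair in Order: writer, then reader
backward for Order (reader v2, writer v1):
  Priority -> Priority, writer required: kind aligns to kind
  Audit -> Audit, writer optional: contact aligns to contact
  writer attrs: unknown to reader
  writer latitude: unknown to reader
  float32 -> float32, writer required: contact.price aligns to contact.price
  int32 -> int32, writer required: contact.duration aligns to contact.duration
  R1 fires at contact
  R4 fires at contact
  backward on Order therefore BREAKING (2)
decoding the Order value with the v2 reader:
  kind := "ADMIN"
  contact.price := -0.5
  contact.duration := 40
  writer attrs: kept under "unknown"
  writer latitude: kept under "unknown"
  => decoded: {"kind": "ADMIN", "contact": {"price": -0.5, "duration": 40}, "unknown": {"attrs": [], "latitude": -0.5}}
the other Order changes do not affect what is asked:
  field price in record Audit: required changed to optional -> its effect on Order is confined to the forward direction, not asked
  enum Priority (field kind in record Order): symbol OPEN added -> its effect on Order is confined to the forward direction, not asked


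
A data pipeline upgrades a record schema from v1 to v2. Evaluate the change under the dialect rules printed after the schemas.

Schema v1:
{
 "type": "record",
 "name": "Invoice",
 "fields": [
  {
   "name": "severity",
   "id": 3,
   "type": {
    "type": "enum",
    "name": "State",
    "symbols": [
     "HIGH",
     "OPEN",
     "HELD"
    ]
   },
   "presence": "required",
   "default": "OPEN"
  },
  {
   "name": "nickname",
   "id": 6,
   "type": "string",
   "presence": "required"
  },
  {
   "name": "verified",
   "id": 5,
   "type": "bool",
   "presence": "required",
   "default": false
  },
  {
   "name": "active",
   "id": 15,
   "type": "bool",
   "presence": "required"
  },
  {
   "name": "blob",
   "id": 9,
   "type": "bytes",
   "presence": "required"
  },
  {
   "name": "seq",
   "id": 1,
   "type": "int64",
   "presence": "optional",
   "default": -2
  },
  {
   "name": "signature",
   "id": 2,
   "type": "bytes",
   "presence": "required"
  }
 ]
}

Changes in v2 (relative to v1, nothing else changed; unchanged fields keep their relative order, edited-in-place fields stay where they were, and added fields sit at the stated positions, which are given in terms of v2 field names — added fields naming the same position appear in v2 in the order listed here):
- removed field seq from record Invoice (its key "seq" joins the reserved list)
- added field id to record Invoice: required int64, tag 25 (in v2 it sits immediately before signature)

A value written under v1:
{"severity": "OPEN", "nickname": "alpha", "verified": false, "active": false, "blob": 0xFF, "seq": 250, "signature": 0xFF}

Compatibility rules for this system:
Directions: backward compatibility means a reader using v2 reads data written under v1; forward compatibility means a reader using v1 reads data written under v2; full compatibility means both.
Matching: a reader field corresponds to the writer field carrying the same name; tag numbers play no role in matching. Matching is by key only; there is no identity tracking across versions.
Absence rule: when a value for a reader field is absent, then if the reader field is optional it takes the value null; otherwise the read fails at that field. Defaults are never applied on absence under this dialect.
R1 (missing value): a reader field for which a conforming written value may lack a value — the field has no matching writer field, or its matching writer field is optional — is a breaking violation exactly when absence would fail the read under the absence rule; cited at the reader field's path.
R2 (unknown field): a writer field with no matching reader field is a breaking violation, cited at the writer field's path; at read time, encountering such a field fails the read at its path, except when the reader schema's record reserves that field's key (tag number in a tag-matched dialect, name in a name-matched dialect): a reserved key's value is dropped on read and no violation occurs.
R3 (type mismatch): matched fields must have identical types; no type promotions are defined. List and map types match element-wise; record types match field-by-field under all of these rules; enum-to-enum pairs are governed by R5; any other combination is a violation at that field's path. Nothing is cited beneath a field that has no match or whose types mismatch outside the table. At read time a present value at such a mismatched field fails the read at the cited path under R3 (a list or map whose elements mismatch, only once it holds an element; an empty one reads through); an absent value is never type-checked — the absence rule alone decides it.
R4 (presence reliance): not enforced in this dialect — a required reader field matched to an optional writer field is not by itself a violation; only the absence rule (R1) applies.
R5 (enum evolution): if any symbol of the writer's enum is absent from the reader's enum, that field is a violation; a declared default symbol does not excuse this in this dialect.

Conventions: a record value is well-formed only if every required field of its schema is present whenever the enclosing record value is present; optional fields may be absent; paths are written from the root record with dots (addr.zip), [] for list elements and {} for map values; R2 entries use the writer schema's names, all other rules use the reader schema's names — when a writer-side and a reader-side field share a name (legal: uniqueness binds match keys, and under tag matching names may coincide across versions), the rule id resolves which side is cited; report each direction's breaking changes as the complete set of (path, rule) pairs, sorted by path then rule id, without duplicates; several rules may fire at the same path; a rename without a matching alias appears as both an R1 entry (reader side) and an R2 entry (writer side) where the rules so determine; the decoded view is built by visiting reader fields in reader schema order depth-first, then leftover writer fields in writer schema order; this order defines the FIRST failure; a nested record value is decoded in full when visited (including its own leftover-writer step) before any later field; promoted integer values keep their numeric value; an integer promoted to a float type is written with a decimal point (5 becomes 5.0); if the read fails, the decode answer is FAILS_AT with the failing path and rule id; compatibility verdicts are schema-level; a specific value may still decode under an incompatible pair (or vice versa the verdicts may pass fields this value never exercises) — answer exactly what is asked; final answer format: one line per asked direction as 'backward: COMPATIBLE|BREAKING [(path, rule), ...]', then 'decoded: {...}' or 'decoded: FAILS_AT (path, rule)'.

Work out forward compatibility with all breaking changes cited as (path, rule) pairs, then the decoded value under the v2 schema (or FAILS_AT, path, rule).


each type pair in Invoice: writer, then reader
checking forward for Invoice: reader v1 against writer v2:
  severity: paired with writer severity (State -> State; writer required)
  nickname: paired with writer nickname (string -> string; writer required)
  verified: paired with writer verified (bool -> bool; writer required)
  active: paired with writer active (bool -> bool; writer required)
  blob: paired with writer blob (bytes -> bytes; writer required)
  seq: no writer match
  signature: paired with writer signature (bytes -> bytes; writer required)
  writer id: unknown to reader
  violation R2 at id
  => forward: BREAKING (1)
decode (reader v2):
  severity := "OPEN"
  nickname := "alpha"
  verified := false
  active := false
  blob := 0xFF
  read fails at id under R1 (no fill)
  => FAILS_AT (id, R1)
diffs on Invoice not affecting the asked answer:
  removed field seq from record Invoice (its key "seq" joins the reserved list) -> triggers nothing under Invoice's printed rules — same verdict

forward: BREAKING [(id, R2)]; decoded: FAILS_AT (id, R1)


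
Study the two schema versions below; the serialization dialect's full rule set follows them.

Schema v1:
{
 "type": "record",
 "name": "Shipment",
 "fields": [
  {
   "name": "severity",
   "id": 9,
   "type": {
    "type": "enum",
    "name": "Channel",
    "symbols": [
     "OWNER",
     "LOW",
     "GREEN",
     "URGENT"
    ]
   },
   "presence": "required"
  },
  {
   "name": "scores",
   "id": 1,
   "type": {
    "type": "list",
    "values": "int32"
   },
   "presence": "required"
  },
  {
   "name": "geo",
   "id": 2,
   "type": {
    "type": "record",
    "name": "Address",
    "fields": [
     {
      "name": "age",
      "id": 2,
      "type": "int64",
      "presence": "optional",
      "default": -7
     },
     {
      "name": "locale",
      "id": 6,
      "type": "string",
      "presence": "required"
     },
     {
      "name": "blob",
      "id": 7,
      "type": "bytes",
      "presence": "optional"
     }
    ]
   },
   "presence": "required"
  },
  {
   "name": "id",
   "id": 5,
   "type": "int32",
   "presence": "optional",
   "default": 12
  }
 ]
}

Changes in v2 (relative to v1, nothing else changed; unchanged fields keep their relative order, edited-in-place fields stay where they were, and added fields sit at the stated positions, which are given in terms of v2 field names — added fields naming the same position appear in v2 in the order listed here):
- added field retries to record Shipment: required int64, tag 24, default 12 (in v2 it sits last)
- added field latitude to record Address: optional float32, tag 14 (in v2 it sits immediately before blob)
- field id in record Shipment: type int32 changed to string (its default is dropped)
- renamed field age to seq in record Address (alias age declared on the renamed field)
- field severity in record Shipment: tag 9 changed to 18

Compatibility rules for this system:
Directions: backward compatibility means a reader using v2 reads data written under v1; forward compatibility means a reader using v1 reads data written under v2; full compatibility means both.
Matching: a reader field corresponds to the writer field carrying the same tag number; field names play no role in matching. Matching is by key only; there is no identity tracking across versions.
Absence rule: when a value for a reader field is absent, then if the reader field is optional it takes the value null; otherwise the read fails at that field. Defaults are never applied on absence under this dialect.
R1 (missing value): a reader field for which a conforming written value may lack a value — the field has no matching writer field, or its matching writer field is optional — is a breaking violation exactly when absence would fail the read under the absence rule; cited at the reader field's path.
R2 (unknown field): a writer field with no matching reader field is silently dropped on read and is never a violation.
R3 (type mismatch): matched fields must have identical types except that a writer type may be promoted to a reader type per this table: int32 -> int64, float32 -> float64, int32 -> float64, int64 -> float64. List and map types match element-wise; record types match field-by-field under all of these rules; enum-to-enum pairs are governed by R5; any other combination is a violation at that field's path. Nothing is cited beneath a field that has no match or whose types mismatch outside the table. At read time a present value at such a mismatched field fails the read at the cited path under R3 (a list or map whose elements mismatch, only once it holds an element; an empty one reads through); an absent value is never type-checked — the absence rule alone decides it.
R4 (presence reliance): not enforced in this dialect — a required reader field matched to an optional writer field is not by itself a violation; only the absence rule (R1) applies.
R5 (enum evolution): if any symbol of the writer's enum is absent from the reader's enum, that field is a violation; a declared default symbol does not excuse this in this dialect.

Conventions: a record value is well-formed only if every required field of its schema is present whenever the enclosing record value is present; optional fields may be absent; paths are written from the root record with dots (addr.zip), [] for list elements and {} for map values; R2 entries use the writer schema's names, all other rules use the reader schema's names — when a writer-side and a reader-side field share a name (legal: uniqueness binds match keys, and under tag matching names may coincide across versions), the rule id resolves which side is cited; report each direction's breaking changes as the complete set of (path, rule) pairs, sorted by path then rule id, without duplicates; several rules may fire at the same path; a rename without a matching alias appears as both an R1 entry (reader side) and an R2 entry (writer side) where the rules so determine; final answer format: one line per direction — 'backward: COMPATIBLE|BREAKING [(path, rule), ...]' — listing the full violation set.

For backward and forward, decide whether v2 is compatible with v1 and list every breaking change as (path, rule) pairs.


backward: BREAKING [(id, R3), (retries, R1), (severity, R1)]; forward: BREAKING [(id, R3), (severity, R1)]

the writer's type comes first in each Shipment pair
backward for Shipment (reader v2, writer v1):
  severity: no writer match
  writer required, list<int32> -> list<int32>: reader scores maps from writer scores
  writer required, Address -> Address: reader geo maps from writer geo
  writer optional, int32 -> string: reader id maps from writer id
  retries: no writer match
  leftover writer field: severity
  writer optional, int64 -> int64: reader geo.seq maps from writer geo.age
  writer required, string -> string: reader geo.locale maps from writer geo.locale
  geo.latitude: no writer match
  writer optional, bytes -> bytes: reader geo.blob maps from writer geo.blob
  violation R3 at id
  violation R1 at retries
  violation R1 at severity
  backward on Shipment therefore BREAKING (3)
forward for Shipment (reader v1, writer v2):
  severity: no writer match
  writer required, list<int32> -> list<int32>: reader scores maps from writer scores
  writer required, Address -> Address: reader geo maps from writer geo
  writer optional, string -> int32: reader id maps from writer id
  leftover writer field: severity
  leftover writer field: retries
  writer optional, int64 -> int64: reader geo.age maps from writer geo.seq
  writer required, string -> string: reader geo.locale maps from writer geo.locale
  writer optional, bytes -> bytes: reader geo.blob maps from writer geo.blob
  leftover writer field: geo.latitude
  violation R3 at id
  violation R1 at severity
  forward on Shipment therefore BREAKING (2)
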